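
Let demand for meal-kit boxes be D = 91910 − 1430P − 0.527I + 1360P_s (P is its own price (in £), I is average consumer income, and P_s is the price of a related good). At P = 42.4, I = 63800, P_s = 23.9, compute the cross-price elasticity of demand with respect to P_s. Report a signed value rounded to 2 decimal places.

1.08

At the given values, D = 91910 − 1430(42.4) − 0.527(63800) + 1360(23.9) = 30159.4.
∂D/∂P_s = 1360.
E = (1360) × (23.9/30159.4) = 1.0777…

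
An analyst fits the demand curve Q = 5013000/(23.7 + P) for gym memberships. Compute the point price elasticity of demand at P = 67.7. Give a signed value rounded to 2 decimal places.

-0.74

dQ/dP = −5013000/(23.7 + P)² = -600.075. At P = 67.7, Q = 54846.8.
Ed = (dQ/dP)·(P/Q) = (-600.075) × (67.7/54846.8) = -0.7407…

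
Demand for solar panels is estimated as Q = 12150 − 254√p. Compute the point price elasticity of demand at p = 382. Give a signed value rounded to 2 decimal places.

-0.35

dQ/dp = −254/(2√p) = -6.49789. At p = 382, Q = 7185.62.
Ed = (dQ/dp)·(p/Q) = (-6.49789) × (382/7185.62) = -0.3454…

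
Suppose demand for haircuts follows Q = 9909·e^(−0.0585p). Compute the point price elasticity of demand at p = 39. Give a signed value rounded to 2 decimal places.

dQ/dp = −0.0585·Q = -59.2029. At p = 39, Q = 1012.02.
Ed = (dQ/dp)·(p/Q) = (-59.2029) × (39/1012.02) = -2.2815

-2.28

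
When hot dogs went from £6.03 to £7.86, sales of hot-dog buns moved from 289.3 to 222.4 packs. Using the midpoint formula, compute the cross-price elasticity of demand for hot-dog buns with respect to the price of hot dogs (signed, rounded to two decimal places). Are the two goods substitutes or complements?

%ΔQ_{hot-dog buns} = (222.4 − 289.3)/avg = -66.9/255.85 = -0.261481…
%ΔP_{hot dogs} = (7.86 − 6.03)/avg = 1.83/6.945 = 0.263498…
E_cross = (-66.9/255.85) / (1.83/6.945) = -0.9923…
E_cross < 0 ⇒ the goods are complements.

-0.99; complements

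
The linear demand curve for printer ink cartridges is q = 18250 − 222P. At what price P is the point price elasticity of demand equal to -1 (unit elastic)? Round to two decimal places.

Ed = −222P/(18250 − 222P). Set this equal to -1:
222P = 1·(18250 − 222P) ⇒ 222P(1 + 1) = 1·18250
P = 1·18250 / (222·2) = 41.1036…

41.10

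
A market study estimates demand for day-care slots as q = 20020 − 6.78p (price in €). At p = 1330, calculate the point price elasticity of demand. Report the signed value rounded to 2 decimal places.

dq/dp = −6.78. At p = 1330, q = 20020 − 6.78(1330) = 11002.6.
Ed = (dq/dp)·(p/q) = −6.78 × (1330/11002.6) = -0.8195…

-0.82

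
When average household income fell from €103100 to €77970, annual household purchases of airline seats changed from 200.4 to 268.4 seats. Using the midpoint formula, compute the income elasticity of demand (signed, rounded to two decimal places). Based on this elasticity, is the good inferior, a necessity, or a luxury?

-1.05; inferior

%ΔQ = (268.4 − 200.4)/[( 200.4 + 268.4)/2] = 68/234.4 = 0.290102…
%ΔIncome = (77970 − 103100)/[( 103100 + 77970)/2] = -25130/90535 = -0.277572…
E_income = (68/234.4) / (-25130/90535) = -1.0451…
E_income < 0 ⇒ inferior good.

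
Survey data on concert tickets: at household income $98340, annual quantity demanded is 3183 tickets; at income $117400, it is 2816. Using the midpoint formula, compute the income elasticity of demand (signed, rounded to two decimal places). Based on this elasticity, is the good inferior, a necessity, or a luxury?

-0.69; inferior

%ΔQ = (2816 − 3183)/[( 3183 + 2816)/2] = -367/2999.5 = -0.122353…
%ΔIncome = (117400 − 98340)/[( 98340 + 117400)/2] = 19060/107870 = 0.176694…
E_income = (-367/2999.5) / (19060/107870) = -0.6924…
E_income < 0 ⇒ inferior good.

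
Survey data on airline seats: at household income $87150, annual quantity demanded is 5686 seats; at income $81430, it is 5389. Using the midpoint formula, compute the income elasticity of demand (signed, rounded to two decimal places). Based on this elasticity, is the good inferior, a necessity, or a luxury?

0.79; necessity

%ΔQ = (5389 − 5686)/[( 5686 + 5389)/2] = -297/5537.5 = -0.053634…
%ΔIncome = (81430 − 87150)/[( 87150 + 81430)/2] = -5720/84290 = -0.067860…
E_income = (-297/5537.5) / (-5720/84290) = 0.7903…
0 < E_income < 1 ⇒ normal good, necessity.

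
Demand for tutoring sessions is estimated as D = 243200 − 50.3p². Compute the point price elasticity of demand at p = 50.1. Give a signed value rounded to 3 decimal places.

dD/dp = −2·50.3·p = -5040.06. At p = 50.1, D = 116946.497.
Ed = (dD/dp)·(p/D) = (-5040.06) × (50.1/116946.497) = -2.15916…

-2.159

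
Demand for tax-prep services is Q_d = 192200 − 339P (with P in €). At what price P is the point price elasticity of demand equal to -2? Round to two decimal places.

377.97

Ed = −339P/(192200 − 339P). Set this equal to -2:
339P = 2·(192200 − 339P) ⇒ 339P(1 + 2) = 2·192200
P = 2·192200 / (339·3) = 377.9744…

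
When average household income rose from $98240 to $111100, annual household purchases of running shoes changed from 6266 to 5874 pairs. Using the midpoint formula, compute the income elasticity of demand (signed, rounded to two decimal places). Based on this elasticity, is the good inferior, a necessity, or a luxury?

-0.53; inferior

%ΔQ = (5874 − 6266)/[( 6266 + 5874)/2] = -392/6070 = -0.064579…
%ΔIncome = (111100 − 98240)/[( 98240 + 111100)/2] = 12860/104670 = 0.122862…
E_income = (-392/6070) / (12860/104670) = -0.5256…
E_income < 0 ⇒ inferior good.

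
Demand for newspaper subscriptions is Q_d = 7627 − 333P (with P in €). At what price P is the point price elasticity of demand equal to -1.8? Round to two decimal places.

Ed = −333P/(7627 − 333P). Set this equal to -1.8:
333P = 1.8·(7627 − 333P) ⇒ 333P(1 + 1.8) = 1.8·7627
P = 1.8·7627 / (333·2.8) = 14.7239…

14.72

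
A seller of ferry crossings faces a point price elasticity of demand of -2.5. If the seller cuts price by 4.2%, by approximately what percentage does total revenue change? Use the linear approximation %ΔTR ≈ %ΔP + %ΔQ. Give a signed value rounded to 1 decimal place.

+6.3%

%ΔQ ≈ Ed × %ΔP = (-2.5) × (-4.2%) = +10.5000%
%ΔTR ≈ %ΔP + %ΔQ = (-4.2%) + (+10.5000%) = +6.3000%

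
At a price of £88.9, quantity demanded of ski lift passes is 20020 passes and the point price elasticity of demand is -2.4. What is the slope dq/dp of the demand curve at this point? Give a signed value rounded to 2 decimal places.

-540.47

Ed = (dq/dp)·(p/q) ⇒ dq/dp = Ed·q/p = (-2.4)·20020/88.9 = -540.4724…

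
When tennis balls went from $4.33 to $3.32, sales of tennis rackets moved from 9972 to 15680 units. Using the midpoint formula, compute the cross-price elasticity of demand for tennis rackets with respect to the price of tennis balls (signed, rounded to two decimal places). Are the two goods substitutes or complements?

-1.69; complements

%ΔQ_{tennis rackets} = (15680 − 9972)/avg = 5708/12826 = 0.445033…
%ΔP_{tennis balls} = (3.32 − 4.33)/avg = -1.01/3.825 = -0.264052…
E_cross = (5708/12826) / (-1.01/3.825) = -1.6853…
E_cross < 0 ⇒ the goods are complements.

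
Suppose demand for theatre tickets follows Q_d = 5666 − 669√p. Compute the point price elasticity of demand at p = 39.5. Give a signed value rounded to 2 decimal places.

dQ_d/dp = −669/(2√p) = -53.2228. At p = 39.5, Q_d = 1461.4.
Ed = (dQ_d/dp)·(p/Q_d) = (-53.2228) × (39.5/1461.4) = -1.4385…

-1.44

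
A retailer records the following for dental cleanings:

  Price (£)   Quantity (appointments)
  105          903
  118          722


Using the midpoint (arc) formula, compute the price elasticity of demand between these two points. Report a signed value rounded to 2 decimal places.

-1.91

%ΔQ = (722 − 903) / [(903 + 722)/2] = -181/812.5 = -0.222769…
%ΔP = (118 − 105) / [(105 + 118)/2] = 13/111.5 = 0.116591…
Arc Ed = %ΔQ / %ΔP = (-181/812.5) / (13/111.5) = -1.9106…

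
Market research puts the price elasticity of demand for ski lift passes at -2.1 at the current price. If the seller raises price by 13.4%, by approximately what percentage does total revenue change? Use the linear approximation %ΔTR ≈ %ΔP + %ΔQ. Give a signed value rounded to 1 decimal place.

-14.7%

%ΔQ ≈ Ed × %ΔP = (-2.1) × (+13.4%) = -28.1400%
%ΔTR ≈ %ΔP + %ΔQ = (+13.4%) + (-28.1400%) = -14.7400%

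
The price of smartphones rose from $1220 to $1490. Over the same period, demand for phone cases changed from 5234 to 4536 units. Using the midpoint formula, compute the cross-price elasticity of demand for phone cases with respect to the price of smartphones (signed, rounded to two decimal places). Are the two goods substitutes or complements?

-0.72; complements

%ΔQ_{phone cases} = (4536 − 5234)/avg = -698/4885 = -0.142886…
%ΔP_{smartphones} = (1490 − 1220)/avg = 270/1355 = 0.199261…
E_cross = (-698/4885) / (270/1355) = -0.7170…
E_cross < 0 ⇒ the goods are complements.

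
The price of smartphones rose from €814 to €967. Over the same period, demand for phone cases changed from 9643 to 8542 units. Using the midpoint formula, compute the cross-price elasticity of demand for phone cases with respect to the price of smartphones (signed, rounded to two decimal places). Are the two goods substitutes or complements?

-0.70; complements

%ΔQ_{phone cases} = (8542 − 9643)/avg = -1101/9092.5 = -0.121088…
%ΔP_{smartphones} = (967 − 814)/avg = 153/890.5 = 0.171813…
E_cross = (-1101/9092.5) / (153/890.5) = -0.7047…
E_cross < 0 ⇒ the goods are complements.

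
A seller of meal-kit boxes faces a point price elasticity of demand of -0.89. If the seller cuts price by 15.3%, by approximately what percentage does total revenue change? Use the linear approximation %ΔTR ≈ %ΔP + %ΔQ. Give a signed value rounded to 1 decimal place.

-1.7%

%ΔQ ≈ Ed × %ΔP = (-0.89) × (-15.3%) = +13.6170%
%ΔTR ≈ %ΔP + %ΔQ = (-15.3%) + (+13.6170%) = -1.6830%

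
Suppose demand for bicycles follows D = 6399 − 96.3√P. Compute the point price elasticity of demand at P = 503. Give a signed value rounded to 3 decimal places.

dD/dP = −96.3/(2√P) = -2.1469. At P = 503, D = 4239.22.
Ed = (dD/dP)·(P/D) = (-2.1469) × (503/4239.22) = -0.25473…

-0.255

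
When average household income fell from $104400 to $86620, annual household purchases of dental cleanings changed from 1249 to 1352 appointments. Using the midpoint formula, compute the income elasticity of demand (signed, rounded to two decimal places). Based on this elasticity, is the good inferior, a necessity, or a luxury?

-0.43; inferior

%ΔQ = (1352 − 1249)/[( 1249 + 1352)/2] = 103/1300.5 = 0.079200…
%ΔIncome = (86620 − 104400)/[( 104400 + 86620)/2] = -17780/95510 = -0.186158…
E_income = (103/1300.5) / (-17780/95510) = -0.4254…
E_income < 0 ⇒ inferior good.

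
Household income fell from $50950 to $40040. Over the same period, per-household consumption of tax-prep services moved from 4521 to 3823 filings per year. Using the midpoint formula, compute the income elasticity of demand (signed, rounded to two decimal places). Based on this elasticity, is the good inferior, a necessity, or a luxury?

0.70; necessity

%ΔQ = (3823 − 4521)/[( 4521 + 3823)/2] = -698/4172 = -0.167305…
%ΔIncome = (40040 − 50950)/[( 50950 + 40040)/2] = -10910/45495 = -0.239806…
E_income = (-698/4172) / (-10910/45495) = 0.6976…
0 < E_income < 1 ⇒ normal good, necessity.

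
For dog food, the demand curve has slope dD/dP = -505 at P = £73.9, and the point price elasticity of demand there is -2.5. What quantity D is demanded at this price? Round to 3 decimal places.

14927.800

Ed = (dD/dP)·(P/D) ⇒ D = (dD/dP)·P/Ed = (-505)·73.9/(-2.5) = 14927.8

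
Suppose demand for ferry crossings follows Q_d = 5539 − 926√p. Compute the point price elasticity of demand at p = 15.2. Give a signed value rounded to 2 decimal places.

dQ_d/dp = −926/(2√p) = -118.757. At p = 15.2, Q_d = 1928.79.
Ed = (dQ_d/dp)·(p/Q_d) = (-118.757) × (15.2/1928.79) = -0.9358…

-0.94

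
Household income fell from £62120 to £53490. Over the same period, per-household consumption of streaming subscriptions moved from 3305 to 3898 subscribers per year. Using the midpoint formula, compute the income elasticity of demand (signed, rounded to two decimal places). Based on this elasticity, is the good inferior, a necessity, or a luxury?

-1.10; inferior

%ΔQ = (3898 − 3305)/[( 3305 + 3898)/2] = 593/3601.5 = 0.164653…
%ΔIncome = (53490 − 62120)/[( 62120 + 53490)/2] = -8630/57805 = -0.149295…
E_income = (593/3601.5) / (-8630/57805) = -1.1028…
E_income < 0 ⇒ inferior good.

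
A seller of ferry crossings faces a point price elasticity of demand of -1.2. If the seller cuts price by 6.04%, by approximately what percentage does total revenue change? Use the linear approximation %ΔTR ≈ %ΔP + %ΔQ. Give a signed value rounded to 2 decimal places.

%ΔQ ≈ Ed × %ΔP = (-1.2) × (-6.04%) = +7.2480%
%ΔTR ≈ %ΔP + %ΔQ = (-6.04%) + (+7.2480%) = +1.2080%

+1.21%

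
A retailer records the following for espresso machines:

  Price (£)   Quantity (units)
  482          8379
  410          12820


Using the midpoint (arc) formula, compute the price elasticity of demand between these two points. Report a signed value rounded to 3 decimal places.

-2.595

%ΔQ = (12820 − 8379) / [(8379 + 12820)/2] = 4441/10599.5 = 0.418982…
%ΔP = (410 − 482) / [(482 + 410)/2] = -72/446 = -0.161434…
Arc Ed = %ΔQ / %ΔP = (4441/10599.5) / (-72/446) = -2.59536…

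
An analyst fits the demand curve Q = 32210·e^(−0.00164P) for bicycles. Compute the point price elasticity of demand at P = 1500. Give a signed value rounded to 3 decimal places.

-2.460

dQ/dP = −0.00164·Q = -4.51305. At P = 1500, Q = 2751.86.
Ed = (dQ/dP)·(P/Q) = (-4.51305) × (1500/2751.86) = -2.46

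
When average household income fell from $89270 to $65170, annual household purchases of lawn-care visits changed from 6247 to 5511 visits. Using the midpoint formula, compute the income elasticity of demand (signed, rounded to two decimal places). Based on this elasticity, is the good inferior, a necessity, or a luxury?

%ΔQ = (5511 − 6247)/[( 6247 + 5511)/2] = -736/5879 = -0.125191…
%ΔIncome = (65170 − 89270)/[( 89270 + 65170)/2] = -24100/77220 = -0.312095…
E_income = (-736/5879) / (-24100/77220) = 0.4011…
0 < E_income < 1 ⇒ normal good, necessity.

0.40; necessity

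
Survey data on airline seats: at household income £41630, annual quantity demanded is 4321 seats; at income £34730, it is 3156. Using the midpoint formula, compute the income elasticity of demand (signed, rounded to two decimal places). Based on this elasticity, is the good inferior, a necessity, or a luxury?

%ΔQ = (3156 − 4321)/[( 4321 + 3156)/2] = -1165/3738.5 = -0.311622…
%ΔIncome = (34730 − 41630)/[( 41630 + 34730)/2] = -6900/38180 = -0.180722…
E_income = (-1165/3738.5) / (-6900/38180) = 1.7243…
E_income > 1 ⇒ normal good, luxury.

1.72; luxury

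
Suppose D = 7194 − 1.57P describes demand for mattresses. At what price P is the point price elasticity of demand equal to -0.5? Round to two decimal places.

Ed = −1.57P/(7194 − 1.57P). Set this equal to -0.5:
1.57P = 0.5·(7194 − 1.57P) ⇒ 1.57P(1 + 0.5) = 0.5·7194
P = 0.5·7194 / (1.57·1.5) = 1527.3885…

1527.39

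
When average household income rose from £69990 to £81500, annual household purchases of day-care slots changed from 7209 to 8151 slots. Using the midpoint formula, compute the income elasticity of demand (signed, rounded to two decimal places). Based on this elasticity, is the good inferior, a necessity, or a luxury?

0.81; necessity

%ΔQ = (8151 − 7209)/[( 7209 + 8151)/2] = 942/7680 = 0.122656…
%ΔIncome = (81500 − 69990)/[( 69990 + 81500)/2] = 11510/75745 = 0.151957…
E_income = (942/7680) / (11510/75745) = 0.8071…
0 < E_income < 1 ⇒ normal good, necessity.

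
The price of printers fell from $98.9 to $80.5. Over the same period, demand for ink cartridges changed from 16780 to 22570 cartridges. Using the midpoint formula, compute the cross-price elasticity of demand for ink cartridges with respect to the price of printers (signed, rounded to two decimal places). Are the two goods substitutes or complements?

%ΔQ_{ink cartridges} = (22570 − 16780)/avg = 5790/19675 = 0.294282…
%ΔP_{printers} = (80.5 − 98.9)/avg = -18.4/89.7 = -0.205128…
E_cross = (5790/19675) / (-18.4/89.7) = -1.4346…
E_cross < 0 ⇒ the goods are complements.

-1.43; complements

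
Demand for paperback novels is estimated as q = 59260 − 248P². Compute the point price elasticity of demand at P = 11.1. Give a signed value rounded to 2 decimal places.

dq/dP = −2·248·P = -5505.6. At P = 11.1, q = 28703.92.
Ed = (dq/dP)·(P/q) = (-5505.6) × (11.1/28703.92) = -2.1290…

-2.13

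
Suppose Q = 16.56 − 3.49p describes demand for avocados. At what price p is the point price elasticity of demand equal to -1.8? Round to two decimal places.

3.05

Ed = −3.49p/(16.56 − 3.49p). Set this equal to -1.8:
3.49p = 1.8·(16.56 − 3.49p) ⇒ 3.49p(1 + 1.8) = 1.8·16.56
p = 1.8·16.56 / (3.49·2.8) = 3.0503…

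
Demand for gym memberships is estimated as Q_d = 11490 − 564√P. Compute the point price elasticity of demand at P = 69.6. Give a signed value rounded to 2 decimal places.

-0.35

dQ_d/dP = −564/(2√P) = -33.8022. At P = 69.6, Q_d = 6784.74.
Ed = (dQ_d/dP)·(P/Q_d) = (-33.8022) × (69.6/6784.74) = -0.3467…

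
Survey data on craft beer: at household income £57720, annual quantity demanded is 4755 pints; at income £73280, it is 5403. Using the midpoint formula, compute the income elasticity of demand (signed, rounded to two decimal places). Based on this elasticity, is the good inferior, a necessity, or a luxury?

0.54; necessity

%ΔQ = (5403 − 4755)/[( 4755 + 5403)/2] = 648/5079 = 0.127584…
%ΔIncome = (73280 − 57720)/[( 57720 + 73280)/2] = 15560/65500 = 0.237557…
E_income = (648/5079) / (15560/65500) = 0.5370…
0 < E_income < 1 ⇒ normal good, necessity.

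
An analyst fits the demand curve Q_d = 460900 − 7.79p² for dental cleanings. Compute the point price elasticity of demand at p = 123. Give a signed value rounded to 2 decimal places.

-0.69

dQ_d/dp = −2·7.79·p = -1916.34. At p = 123, Q_d = 343045.09.
Ed = (dQ_d/dp)·(p/Q_d) = (-1916.34) × (123/343045.09) = -0.6871…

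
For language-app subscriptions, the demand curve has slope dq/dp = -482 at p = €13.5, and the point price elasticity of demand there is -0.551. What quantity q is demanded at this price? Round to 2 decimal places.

11809.44

Ed = (dq/dp)·(p/q) ⇒ q = (dq/dp)·p/Ed = (-482)·13.5/(-0.551) = 11809.4373…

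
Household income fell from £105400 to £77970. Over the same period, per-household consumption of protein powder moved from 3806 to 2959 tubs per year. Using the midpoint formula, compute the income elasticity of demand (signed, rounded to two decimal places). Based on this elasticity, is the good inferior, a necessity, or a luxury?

%ΔQ = (2959 − 3806)/[( 3806 + 2959)/2] = -847/3382.5 = -0.250406…
%ΔIncome = (77970 − 105400)/[( 105400 + 77970)/2] = -27430/91685 = -0.299176…
E_income = (-847/3382.5) / (-27430/91685) = 0.8369…
0 < E_income < 1 ⇒ normal good, necessity.

0.84; necessity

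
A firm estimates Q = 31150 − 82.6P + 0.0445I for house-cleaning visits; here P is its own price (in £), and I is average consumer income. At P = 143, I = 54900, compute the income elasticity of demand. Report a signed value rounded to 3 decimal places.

0.112

At the given values, Q = 31150 − 82.6(143) + 0.0445(54900) = 21781.25.
∂Q/∂I = 0.0445.
E = (0.0445) × (54900/21781.25) = 0.11216…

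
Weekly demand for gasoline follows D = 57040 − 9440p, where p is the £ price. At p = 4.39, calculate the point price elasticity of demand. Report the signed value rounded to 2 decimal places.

-2.66

dD/dp = −9440. At p = 4.39, D = 57040 − 9440(4.39) = 15598.4.
Ed = (dD/dp)·(p/D) = −9440 × (4.39/15598.4) = -2.6567…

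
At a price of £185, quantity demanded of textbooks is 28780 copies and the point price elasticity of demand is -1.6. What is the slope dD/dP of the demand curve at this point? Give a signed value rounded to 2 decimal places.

Ed = (dD/dP)·(P/D) ⇒ dD/dP = Ed·D/P = (-1.6)·28780/185 = -248.9081…

-248.91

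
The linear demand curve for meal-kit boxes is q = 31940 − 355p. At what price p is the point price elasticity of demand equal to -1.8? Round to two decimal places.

57.84

Ed = −355p/(31940 − 355p). Set this equal to -1.8:
355p = 1.8·(31940 − 355p) ⇒ 355p(1 + 1.8) = 1.8·31940
p = 1.8·31940 / (355·2.8) = 57.8390…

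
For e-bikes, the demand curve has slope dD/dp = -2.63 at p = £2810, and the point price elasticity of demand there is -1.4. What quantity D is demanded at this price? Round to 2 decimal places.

Ed = (dD/dp)·(p/D) ⇒ D = (dD/dp)·p/Ed = (-2.63)·2810/(-1.4) = 5278.7857…

5278.79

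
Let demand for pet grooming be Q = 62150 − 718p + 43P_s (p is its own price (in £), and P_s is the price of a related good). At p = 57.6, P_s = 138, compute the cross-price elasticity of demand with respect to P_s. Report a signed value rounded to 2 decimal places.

At the given values, Q = 62150 − 718(57.6) + 43(138) = 26727.2.
∂Q/∂P_s = 43.
E = (43) × (138/26727.2) = 0.2220…

0.22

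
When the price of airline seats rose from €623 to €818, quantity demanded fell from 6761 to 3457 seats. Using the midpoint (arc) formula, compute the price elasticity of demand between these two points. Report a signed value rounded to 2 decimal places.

%ΔQ = (3457 − 6761) / [(6761 + 3457)/2] = -3304/5109 = -0.646701…
%ΔP = (818 − 623) / [(623 + 818)/2] = 195/720.5 = 0.270645…
Arc Ed = %ΔQ / %ΔP = (-3304/5109) / (195/720.5) = -2.3894…

-2.39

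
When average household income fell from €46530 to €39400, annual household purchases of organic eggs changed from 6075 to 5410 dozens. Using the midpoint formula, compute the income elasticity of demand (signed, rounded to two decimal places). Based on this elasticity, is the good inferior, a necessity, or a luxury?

%ΔQ = (5410 − 6075)/[( 6075 + 5410)/2] = -665/5742.5 = -0.115803…
%ΔIncome = (39400 − 46530)/[( 46530 + 39400)/2] = -7130/42965 = -0.165949…
E_income = (-665/5742.5) / (-7130/42965) = 0.6978…
0 < E_income < 1 ⇒ normal good, necessity.

0.70; necessity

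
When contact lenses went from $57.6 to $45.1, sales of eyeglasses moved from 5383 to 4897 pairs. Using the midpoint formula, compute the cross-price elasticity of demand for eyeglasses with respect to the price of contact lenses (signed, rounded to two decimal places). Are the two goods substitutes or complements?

%ΔQ_{eyeglasses} = (4897 − 5383)/avg = -486/5140 = -0.094552…
%ΔP_{contact lenses} = (45.1 − 57.6)/avg = -12.5/51.35 = -0.243427…
E_cross = (-486/5140) / (-12.5/51.35) = 0.3884…
E_cross > 0 ⇒ the goods are substitutes.

0.39; substitutes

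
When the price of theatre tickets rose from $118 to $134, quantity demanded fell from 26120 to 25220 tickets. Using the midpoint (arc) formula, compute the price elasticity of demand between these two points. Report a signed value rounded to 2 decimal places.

%ΔQ = (25220 − 26120) / [(26120 + 25220)/2] = -900/25670 = -0.035060…
%ΔP = (134 − 118) / [(118 + 134)/2] = 16/126 = 0.126984…
Arc Ed = %ΔQ / %ΔP = (-900/25670) / (16/126) = -0.2761…

-0.28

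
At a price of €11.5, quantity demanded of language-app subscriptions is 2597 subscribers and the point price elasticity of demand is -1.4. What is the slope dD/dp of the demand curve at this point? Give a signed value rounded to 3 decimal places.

-316.157

Ed = (dD/dp)·(p/D) ⇒ dD/dp = Ed·D/p = (-1.4)·2597/11.5 = -316.15652…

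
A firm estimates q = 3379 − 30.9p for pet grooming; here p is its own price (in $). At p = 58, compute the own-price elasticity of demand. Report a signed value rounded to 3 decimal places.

-1.129

At the given values, q = 3379 − 30.9(58) = 1586.8.
∂q/∂p = −30.9.
E = (-30.9) × (58/1586.8) = -1.12944…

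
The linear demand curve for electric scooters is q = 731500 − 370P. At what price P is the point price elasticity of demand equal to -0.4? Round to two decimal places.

Ed = −370P/(731500 − 370P). Set this equal to -0.4:
370P = 0.4·(731500 − 370P) ⇒ 370P(1 + 0.4) = 0.4·731500
P = 0.4·731500 / (370·1.4) = 564.8648…

564.86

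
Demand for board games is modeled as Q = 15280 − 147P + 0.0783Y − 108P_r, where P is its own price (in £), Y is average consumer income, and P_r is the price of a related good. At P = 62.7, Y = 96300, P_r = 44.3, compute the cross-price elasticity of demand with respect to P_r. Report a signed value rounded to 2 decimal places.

-0.54

At the given values, Q = 15280 − 147(62.7) + 0.0783(96300) − 108(44.3) = 8818.99.
∂Q/∂P_r = -108.
E = (-108) × (44.3/8818.99) = -0.5425…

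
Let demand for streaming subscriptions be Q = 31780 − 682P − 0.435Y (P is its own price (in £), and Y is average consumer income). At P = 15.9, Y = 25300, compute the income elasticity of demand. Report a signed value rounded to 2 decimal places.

-1.11

At the given values, Q = 31780 − 682(15.9) − 0.435(25300) = 9930.7.
∂Q/∂Y = -0.435.
E = (-0.435) × (25300/9930.7) = -1.1082…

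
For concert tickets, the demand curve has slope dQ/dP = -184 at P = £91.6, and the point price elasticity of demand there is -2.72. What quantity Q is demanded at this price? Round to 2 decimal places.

6196.47

Ed = (dQ/dP)·(P/Q) ⇒ Q = (dQ/dP)·P/Ed = (-184)·91.6/(-2.72) = 6196.4705…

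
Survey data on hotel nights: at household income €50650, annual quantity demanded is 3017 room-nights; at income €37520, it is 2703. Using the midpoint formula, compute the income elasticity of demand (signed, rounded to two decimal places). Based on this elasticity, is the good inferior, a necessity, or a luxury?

0.37; necessity

%ΔQ = (2703 − 3017)/[( 3017 + 2703)/2] = -314/2860 = -0.109790…
%ΔIncome = (37520 − 50650)/[( 50650 + 37520)/2] = -13130/44085 = -0.297833…
E_income = (-314/2860) / (-13130/44085) = 0.3686…
0 < E_income < 1 ⇒ normal good, necessity.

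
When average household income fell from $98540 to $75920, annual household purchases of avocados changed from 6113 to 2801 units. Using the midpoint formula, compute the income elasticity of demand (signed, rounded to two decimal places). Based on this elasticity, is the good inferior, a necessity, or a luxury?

%ΔQ = (2801 − 6113)/[( 6113 + 2801)/2] = -3312/4457 = -0.743100…
%ΔIncome = (75920 − 98540)/[( 98540 + 75920)/2] = -22620/87230 = -0.259314…
E_income = (-3312/4457) / (-22620/87230) = 2.8656…
E_income > 1 ⇒ normal good, luxury.

2.87; luxury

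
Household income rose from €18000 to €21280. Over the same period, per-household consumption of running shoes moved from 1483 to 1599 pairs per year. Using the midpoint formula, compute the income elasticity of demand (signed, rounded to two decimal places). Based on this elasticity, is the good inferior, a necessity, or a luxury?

%ΔQ = (1599 − 1483)/[( 1483 + 1599)/2] = 116/1541 = 0.075275…
%ΔIncome = (21280 − 18000)/[( 18000 + 21280)/2] = 3280/19640 = 0.167006…
E_income = (116/1541) / (3280/19640) = 0.4507…
0 < E_income < 1 ⇒ normal good, necessity.

0.45; necessity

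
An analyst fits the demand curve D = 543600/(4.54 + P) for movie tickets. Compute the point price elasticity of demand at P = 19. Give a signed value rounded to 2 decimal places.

-0.81

dD/dP = −543600/(4.54 + P)² = -980.994. At P = 19, D = 23092.6.
Ed = (dD/dP)·(P/D) = (-980.994) × (19/23092.6) = -0.8071…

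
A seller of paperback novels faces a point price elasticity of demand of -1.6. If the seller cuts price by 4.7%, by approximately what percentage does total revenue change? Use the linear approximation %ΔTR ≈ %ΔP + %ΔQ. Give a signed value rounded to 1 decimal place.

+2.8%

%ΔQ ≈ Ed × %ΔP = (-1.6) × (-4.7%) = +7.5200%
%ΔTR ≈ %ΔP + %ΔQ = (-4.7%) + (+7.5200%) = +2.8200%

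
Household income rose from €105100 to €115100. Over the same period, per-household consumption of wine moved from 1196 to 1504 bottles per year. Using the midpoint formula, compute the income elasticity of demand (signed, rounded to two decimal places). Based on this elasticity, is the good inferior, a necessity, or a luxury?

%ΔQ = (1504 − 1196)/[( 1196 + 1504)/2] = 308/1350 = 0.228148…
%ΔIncome = (115100 − 105100)/[( 105100 + 115100)/2] = 10000/110100 = 0.090826…
E_income = (308/1350) / (10000/110100) = 2.5119…
E_income > 1 ⇒ normal good, luxury.

2.51; luxury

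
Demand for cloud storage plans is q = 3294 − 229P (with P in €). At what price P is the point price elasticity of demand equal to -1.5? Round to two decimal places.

8.63

Ed = −229P/(3294 − 229P). Set this equal to -1.5:
229P = 1.5·(3294 − 229P) ⇒ 229P(1 + 1.5) = 1.5·3294
P = 1.5·3294 / (229·2.5) = 8.6305…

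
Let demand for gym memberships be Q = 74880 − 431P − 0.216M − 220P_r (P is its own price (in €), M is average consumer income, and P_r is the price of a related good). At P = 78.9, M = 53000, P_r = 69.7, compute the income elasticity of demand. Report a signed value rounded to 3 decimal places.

At the given values, Q = 74880 − 431(78.9) − 0.216(53000) − 220(69.7) = 14092.1.
∂Q/∂M = -0.216.
E = (-0.216) × (53000/14092.1) = -0.81237…

-0.812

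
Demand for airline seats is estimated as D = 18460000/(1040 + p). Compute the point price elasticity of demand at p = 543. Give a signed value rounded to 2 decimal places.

dD/dp = −18460000/(1040 + p)² = -7.36665. At p = 543, D = 11661.4.
Ed = (dD/dp)·(p/D) = (-7.36665) × (543/11661.4) = -0.3430…

-0.34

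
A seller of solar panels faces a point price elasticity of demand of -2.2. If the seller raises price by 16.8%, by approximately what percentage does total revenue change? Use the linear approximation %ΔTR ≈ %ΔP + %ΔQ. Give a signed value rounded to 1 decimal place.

-20.2%

%ΔQ ≈ Ed × %ΔP = (-2.2) × (+16.8%) = -36.9600%
%ΔTR ≈ %ΔP + %ΔQ = (+16.8%) + (-36.9600%) = -20.1600%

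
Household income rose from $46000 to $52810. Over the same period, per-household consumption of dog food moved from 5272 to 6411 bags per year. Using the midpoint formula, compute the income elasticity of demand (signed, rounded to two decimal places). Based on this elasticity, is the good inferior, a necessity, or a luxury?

%ΔQ = (6411 − 5272)/[( 5272 + 6411)/2] = 1139/5841.5 = 0.194984…
%ΔIncome = (52810 − 46000)/[( 46000 + 52810)/2] = 6810/49405 = 0.137840…
E_income = (1139/5841.5) / (6810/49405) = 1.4145…
E_income > 1 ⇒ normal good, luxury.

1.41; luxury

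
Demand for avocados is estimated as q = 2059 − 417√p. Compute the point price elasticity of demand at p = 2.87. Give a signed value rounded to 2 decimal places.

-0.26

dq/dp = −417/(2√p) = -123.074. At p = 2.87, q = 1352.56.
Ed = (dq/dp)·(p/q) = (-123.074) × (2.87/1352.56) = -0.2611…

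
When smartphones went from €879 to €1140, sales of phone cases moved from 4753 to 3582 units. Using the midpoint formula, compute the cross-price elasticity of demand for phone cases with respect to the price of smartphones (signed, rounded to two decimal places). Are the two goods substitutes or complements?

%ΔQ_{phone cases} = (3582 − 4753)/avg = -1171/4167.5 = -0.280983…
%ΔP_{smartphones} = (1140 − 879)/avg = 261/1009.5 = 0.258543…
E_cross = (-1171/4167.5) / (261/1009.5) = -1.0867…
E_cross < 0 ⇒ the goods are complements.

-1.09; complements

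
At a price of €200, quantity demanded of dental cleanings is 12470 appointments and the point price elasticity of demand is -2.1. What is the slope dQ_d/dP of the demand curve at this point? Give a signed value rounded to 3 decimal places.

Ed = (dQ_d/dP)·(P/Q_d) ⇒ dQ_d/dP = Ed·Q_d/P = (-2.1)·12470/200 = -130.935

-130.935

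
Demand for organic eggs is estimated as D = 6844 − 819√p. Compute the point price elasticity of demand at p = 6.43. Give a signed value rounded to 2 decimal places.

-0.22

dD/dp = −819/(2√p) = -161.491. At p = 6.43, D = 4767.23.
Ed = (dD/dp)·(p/D) = (-161.491) × (6.43/4767.23) = -0.2178…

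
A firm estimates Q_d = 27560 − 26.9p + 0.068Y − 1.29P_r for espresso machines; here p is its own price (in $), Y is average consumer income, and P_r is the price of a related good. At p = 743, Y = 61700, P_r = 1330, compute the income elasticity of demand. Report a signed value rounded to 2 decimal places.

0.42

At the given values, Q_d = 27560 − 26.9(743) + 0.068(61700) − 1.29(1330) = 10053.2.
∂Q_d/∂Y = 0.068.
E = (0.068) × (61700/10053.2) = 0.4173…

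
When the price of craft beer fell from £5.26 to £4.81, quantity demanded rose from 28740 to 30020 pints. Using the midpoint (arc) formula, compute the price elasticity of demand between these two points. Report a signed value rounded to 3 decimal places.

-0.487

%ΔQ = (30020 − 28740) / [(28740 + 30020)/2] = 1280/29380 = 0.043567…
%ΔP = (4.81 − 5.26) / [(5.26 + 4.81)/2] = -0.45/5.035 = -0.089374…
Arc Ed = %ΔQ / %ΔP = (1280/29380) / (-0.45/5.035) = -0.48746…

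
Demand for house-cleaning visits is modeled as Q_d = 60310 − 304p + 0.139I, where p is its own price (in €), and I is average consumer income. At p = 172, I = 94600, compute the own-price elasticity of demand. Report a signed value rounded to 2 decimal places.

-2.47

At the given values, Q_d = 60310 − 304(172) + 0.139(94600) = 21171.4.
∂Q_d/∂p = −304.
E = (-304) × (172/21171.4) = -2.4697…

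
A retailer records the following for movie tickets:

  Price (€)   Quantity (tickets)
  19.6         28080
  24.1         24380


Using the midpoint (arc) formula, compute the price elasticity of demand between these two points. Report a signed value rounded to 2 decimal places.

-0.68

%ΔQ = (24380 − 28080) / [(28080 + 24380)/2] = -3700/26230 = -0.141059…
%ΔP = (24.1 − 19.6) / [(19.6 + 24.1)/2] = 4.5/21.85 = 0.205949…
Arc Ed = %ΔQ / %ΔP = (-3700/26230) / (4.5/21.85) = -0.6849…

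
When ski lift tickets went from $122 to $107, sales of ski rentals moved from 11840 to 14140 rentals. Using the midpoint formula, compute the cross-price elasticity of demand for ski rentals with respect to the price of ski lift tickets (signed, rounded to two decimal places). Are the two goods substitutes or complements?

%ΔQ_{ski rentals} = (14140 − 11840)/avg = 2300/12990 = 0.177059…
%ΔP_{ski lift tickets} = (107 − 122)/avg = -15/114.5 = -0.131004…
E_cross = (2300/12990) / (-15/114.5) = -1.3515…
E_cross < 0 ⇒ the goods are complements.

-1.35; complements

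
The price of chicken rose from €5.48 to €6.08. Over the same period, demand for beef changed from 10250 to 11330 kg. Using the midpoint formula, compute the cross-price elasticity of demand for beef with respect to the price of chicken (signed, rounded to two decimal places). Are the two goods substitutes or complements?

%ΔQ_{beef} = (11330 − 10250)/avg = 1080/10790 = 0.100092…
%ΔP_{chicken} = (6.08 − 5.48)/avg = 0.6/5.78 = 0.103806…
E_cross = (1080/10790) / (0.6/5.78) = 0.9642…
E_cross > 0 ⇒ the goods are substitutes.

0.96; substitutes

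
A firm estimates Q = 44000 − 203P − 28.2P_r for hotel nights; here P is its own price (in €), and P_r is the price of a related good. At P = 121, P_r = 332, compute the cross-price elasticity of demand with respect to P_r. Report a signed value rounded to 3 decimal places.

-0.929

At the given values, Q = 44000 − 203(121) − 28.2(332) = 10074.6.
∂Q/∂P_r = -28.2.
E = (-28.2) × (332/10074.6) = -0.92930…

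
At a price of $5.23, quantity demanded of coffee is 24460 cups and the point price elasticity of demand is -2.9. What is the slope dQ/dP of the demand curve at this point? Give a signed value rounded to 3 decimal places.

Ed = (dQ/dP)·(P/Q) ⇒ dQ/dP = Ed·Q/P = (-2.9)·24460/5.23 = -13562.90630…

-13562.906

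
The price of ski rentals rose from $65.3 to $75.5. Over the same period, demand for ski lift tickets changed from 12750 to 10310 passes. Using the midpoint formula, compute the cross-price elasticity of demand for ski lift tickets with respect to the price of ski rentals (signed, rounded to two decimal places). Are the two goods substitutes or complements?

%ΔQ_{ski lift tickets} = (10310 − 12750)/avg = -2440/11530 = -0.211621…
%ΔP_{ski rentals} = (75.5 − 65.3)/avg = 10.2/70.4 = 0.144886…
E_cross = (-2440/11530) / (10.2/70.4) = -1.4606…
E_cross < 0 ⇒ the goods are complements.

-1.46; complements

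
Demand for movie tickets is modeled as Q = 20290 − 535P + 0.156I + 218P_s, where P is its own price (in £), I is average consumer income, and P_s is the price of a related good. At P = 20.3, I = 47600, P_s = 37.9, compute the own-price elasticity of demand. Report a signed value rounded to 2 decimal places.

At the given values, Q = 20290 − 535(20.3) + 0.156(47600) + 218(37.9) = 25117.3.
∂Q/∂P = −535.
E = (-535) × (20.3/25117.3) = -0.4323…

-0.43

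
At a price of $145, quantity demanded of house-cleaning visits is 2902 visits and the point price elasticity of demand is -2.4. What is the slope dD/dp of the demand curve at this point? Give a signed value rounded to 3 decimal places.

-48.033

Ed = (dD/dp)·(p/D) ⇒ dD/dp = Ed·D/p = (-2.4)·2902/145 = -48.03310…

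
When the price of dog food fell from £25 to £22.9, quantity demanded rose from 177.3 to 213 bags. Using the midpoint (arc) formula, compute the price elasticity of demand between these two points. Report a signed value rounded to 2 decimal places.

%ΔQ = (213 − 177.3) / [(177.3 + 213)/2] = 35.7/195.15 = 0.182936…
%ΔP = (22.9 − 25) / [(25 + 22.9)/2] = -2.1/23.95 = -0.087682…
Arc Ed = %ΔQ / %ΔP = (35.7/195.15) / (-2.1/23.95) = -2.0863…

-2.09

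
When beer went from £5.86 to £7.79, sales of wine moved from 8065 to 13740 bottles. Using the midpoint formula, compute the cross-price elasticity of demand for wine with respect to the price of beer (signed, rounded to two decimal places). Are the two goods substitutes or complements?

1.84; substitutes

%ΔQ_{wine} = (13740 − 8065)/avg = 5675/10902.5 = 0.520522…
%ΔP_{beer} = (7.79 − 5.86)/avg = 1.93/6.825 = 0.282783…
E_cross = (5675/10902.5) / (1.93/6.825) = 1.8407…
E_cross > 0 ⇒ the goods are substitutes.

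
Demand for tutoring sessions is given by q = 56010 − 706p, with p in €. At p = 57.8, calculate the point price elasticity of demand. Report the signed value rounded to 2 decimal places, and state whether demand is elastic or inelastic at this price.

-2.68; elastic

dq/dp = −706. At p = 57.8, q = 56010 − 706(57.8) = 15203.2.
Ed = (dq/dp)·(p/q) = −706 × (57.8/15203.2) = -2.6840…
|Ed| = 2.68 > 1, so demand is elastic.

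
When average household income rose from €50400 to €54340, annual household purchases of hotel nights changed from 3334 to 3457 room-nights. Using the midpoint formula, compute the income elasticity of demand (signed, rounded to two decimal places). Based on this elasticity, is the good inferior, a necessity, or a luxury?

0.48; necessity

%ΔQ = (3457 − 3334)/[( 3334 + 3457)/2] = 123/3395.5 = 0.036224…
%ΔIncome = (54340 − 50400)/[( 50400 + 54340)/2] = 3940/52370 = 0.075233…
E_income = (123/3395.5) / (3940/52370) = 0.4814…
0 < E_income < 1 ⇒ normal good, necessity.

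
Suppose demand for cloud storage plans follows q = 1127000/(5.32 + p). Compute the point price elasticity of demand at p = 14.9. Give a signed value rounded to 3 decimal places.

dq/dp = −1127000/(5.32 + p)² = -2756.52. At p = 14.9, q = 55736.9.
Ed = (dq/dp)·(p/q) = (-2756.52) × (14.9/55736.9) = -0.73689…

-0.737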